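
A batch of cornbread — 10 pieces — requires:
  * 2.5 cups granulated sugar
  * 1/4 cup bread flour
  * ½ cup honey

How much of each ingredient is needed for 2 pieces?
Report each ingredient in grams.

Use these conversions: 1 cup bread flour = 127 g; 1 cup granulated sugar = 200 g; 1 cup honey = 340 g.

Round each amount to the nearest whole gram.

Scaling factor: 2/10 = 1/5 = 0.2.
granulated sugar: 2.5 cup × 1/5 × 200 g/cup = 100 g
bread flour: 0.25 cup × 1/5 × 127 g/cup ≈ 6 g
honey: 0.5 cup × 1/5 × 340 g/cup = 34 g

granulated sugar: 100 g; bread flour: 6 g; honey: 34 g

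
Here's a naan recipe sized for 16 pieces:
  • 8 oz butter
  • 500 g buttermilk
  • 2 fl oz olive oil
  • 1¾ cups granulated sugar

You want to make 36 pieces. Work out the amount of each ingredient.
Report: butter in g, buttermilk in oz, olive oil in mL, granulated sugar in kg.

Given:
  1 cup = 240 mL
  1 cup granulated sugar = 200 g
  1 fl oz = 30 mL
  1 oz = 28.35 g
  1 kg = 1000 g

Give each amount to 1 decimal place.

Scaling factor: 36/16 = 9/4 = 2.25.
butter: 8 oz × 9/4 × 28.35 g/oz = 510.3 g
buttermilk: 500 g × 9/4 ÷ 28.35 g/oz ≈ 39.7 oz
olive oil: 2 fl oz × 9/4 × 30 mL/fl oz = 135.0 mL
granulated sugar: 1.75 cup × 9/4 × 200 g/cup ÷ 1000 g/kg ≈ 0.8 kg

butter: 510.3 g; buttermilk: 39.7 oz; olive oil: 135.0 mL; granulated sugar: 0.8 kg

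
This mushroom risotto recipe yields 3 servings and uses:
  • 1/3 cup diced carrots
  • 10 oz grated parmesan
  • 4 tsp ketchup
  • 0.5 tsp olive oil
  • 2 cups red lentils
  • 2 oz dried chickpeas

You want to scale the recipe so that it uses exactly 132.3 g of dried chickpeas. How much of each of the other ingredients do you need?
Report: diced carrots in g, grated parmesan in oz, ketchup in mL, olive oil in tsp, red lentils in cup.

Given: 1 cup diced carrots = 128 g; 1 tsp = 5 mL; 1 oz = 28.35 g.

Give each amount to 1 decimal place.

diced carrots: 99.6 g; grated parmesan: 23.3 oz; ketchup: 46.7 mL; olive oil: 1.2 tsp; red lentils: 4.7 cup

The original recipe has 56.7 g of dried chickpeas, so the scaling factor is 132.3 ÷ 56.7 = 7/3.
diced carrots: 1/3 cup × 7/3 × 128 g/cup ≈ 99.6 g
grated parmesan: 10 oz × 7/3 ≈ 23.3 oz
ketchup: 4 tsp × 7/3 × 5 mL/tsp ≈ 46.7 mL
olive oil: 0.5 tsp × 7/3 ≈ 1.2 tsp
red lentils: 2 cup × 7/3 ≈ 4.7 cup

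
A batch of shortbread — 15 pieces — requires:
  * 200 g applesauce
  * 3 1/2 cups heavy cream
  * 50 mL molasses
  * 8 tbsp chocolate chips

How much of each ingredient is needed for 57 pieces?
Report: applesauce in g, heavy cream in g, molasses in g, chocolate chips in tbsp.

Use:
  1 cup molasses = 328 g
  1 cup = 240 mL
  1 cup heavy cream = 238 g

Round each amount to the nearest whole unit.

Scaling factor: 57/15 = 19/5 = 3.8.
applesauce: 200 g × 19/5 = 760 g
heavy cream: 3.5 cup × 19/5 × 238 g/cup ≈ 3165 g
molasses: 50 mL × 19/5 ÷ 240 mL/cup × 328 g/cup ≈ 260 g
chocolate chips: 8 tbsp × 19/5 ≈ 30 tbsp

applesauce: 760 g; heavy cream: 3165 g; molasses: 260 g; chocolate chips: 30 tbsp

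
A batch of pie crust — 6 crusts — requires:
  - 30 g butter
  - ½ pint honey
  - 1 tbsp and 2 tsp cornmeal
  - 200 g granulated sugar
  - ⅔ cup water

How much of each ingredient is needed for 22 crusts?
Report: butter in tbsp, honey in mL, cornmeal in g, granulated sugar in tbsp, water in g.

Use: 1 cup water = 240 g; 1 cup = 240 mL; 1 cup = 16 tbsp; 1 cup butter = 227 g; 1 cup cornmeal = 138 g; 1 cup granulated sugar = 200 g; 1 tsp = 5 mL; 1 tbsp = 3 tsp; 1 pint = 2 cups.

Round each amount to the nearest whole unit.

butter: 8 tbsp; honey: 880 mL; cornmeal: 53 g; granulated sugar: 59 tbsp; water: 587 g

Scaling factor: 22/6 = 11/3.
butter: 30 g × 11/3 ÷ 227 g/cup × 16 tbsp/cup ≈ 8 tbsp
honey: 0.5 pint × 11/3 × 2 cup/pint × 240 mL/cup = 880 mL
cornmeal: (1 tbsp + 2 tsp = 5/3 tbsp) × 11/3 ÷ 16 tbsp/cup × 138 g/cup ≈ 53 g
granulated sugar: 200 g × 11/3 ÷ 200 g/cup × 16 tbsp/cup ≈ 59 tbsp
water: 2/3 cup × 11/3 × 240 g/cup ≈ 587 g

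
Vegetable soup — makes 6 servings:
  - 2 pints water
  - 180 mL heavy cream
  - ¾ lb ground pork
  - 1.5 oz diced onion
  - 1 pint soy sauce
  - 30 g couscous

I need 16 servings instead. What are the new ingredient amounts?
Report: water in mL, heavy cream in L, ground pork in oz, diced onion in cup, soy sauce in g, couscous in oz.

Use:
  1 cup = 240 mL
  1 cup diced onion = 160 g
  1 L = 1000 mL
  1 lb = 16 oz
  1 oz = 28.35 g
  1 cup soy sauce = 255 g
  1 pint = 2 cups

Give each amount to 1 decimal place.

Scaling factor: 16/6 = 8/3.
water: 2 pint × 8/3 × 2 cup/pint × 240 mL/cup = 2560.0 mL
heavy cream: 180 mL × 8/3 ÷ 1000 mL/L ≈ 0.5 L
ground pork: 0.75 lb × 8/3 × 16 oz/lb = 32.0 oz
diced onion: 1.5 oz × 8/3 × 28.35 g/oz ÷ 160 g/cup ≈ 0.7 cup
soy sauce: 1 pint × 8/3 × 2 cup/pint × 255 g/cup = 1360.0 g
couscous: 30 g × 8/3 ÷ 28.35 g/oz ≈ 2.8 oz

water: 2560.0 mL; heavy cream: 0.5 L; ground pork: 32.0 oz; diced onion: 0.7 cup; soy sauce: 1360.0 g; couscous: 2.8 oz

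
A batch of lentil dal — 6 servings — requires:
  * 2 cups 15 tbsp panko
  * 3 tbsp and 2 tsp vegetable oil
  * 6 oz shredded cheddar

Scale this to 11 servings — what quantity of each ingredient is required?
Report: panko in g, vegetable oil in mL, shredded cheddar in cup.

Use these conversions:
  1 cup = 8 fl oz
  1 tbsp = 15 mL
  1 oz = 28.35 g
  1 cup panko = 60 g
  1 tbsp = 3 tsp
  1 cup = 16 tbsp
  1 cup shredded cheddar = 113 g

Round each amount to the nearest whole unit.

Scaling factor: 11/6.
panko: (2 cup + 15 tbsp = 2.9375 cup) × 11/6 × 60 g/cup ≈ 323 g
vegetable oil: (3 tbsp + 2 tsp = 11/3 tbsp) × 11/6 × 15 mL/tbsp ≈ 101 mL
shredded cheddar: 6 oz × 11/6 × 28.35 g/oz ÷ 113 g/cup ≈ 3 cup

panko: 323 g; vegetable oil: 101 mL; shredded cheddar: 3 cup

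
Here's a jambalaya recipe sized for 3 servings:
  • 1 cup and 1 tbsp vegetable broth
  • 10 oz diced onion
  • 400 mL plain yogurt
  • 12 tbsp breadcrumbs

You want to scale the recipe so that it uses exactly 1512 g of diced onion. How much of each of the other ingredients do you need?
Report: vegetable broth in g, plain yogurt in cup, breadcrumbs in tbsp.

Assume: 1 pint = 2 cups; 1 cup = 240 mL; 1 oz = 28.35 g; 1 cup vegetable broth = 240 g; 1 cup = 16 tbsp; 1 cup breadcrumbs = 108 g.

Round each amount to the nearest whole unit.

The original recipe has 283.5 g of diced onion, so the scaling factor is 1512 ÷ 283.5 = 16/3.
vegetable broth: (1 cup + 1 tbsp = 1.0625 cup) × 16/3 × 240 g/cup = 1360 g
plain yogurt: 400 mL × 16/3 ÷ 240 mL/cup ≈ 9 cup
breadcrumbs: 12 tbsp × 16/3 = 64 tbsp

vegetable broth: 1360 g; plain yogurt: 9 cup; breadcrumbs: 64 tbsp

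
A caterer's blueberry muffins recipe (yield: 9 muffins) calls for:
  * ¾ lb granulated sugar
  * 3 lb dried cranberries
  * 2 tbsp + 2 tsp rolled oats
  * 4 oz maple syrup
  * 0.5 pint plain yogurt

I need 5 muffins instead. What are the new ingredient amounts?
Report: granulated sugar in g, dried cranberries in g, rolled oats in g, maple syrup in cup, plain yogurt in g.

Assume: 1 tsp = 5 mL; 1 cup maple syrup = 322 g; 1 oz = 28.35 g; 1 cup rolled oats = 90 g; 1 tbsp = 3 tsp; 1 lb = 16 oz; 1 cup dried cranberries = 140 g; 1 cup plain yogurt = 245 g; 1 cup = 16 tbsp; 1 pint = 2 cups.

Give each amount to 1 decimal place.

Scaling factor: 5/9.
granulated sugar: 0.75 lb × 5/9 × 16 oz/lb × 28.35 g/oz = 189.0 g
dried cranberries: 3 lb × 5/9 × 16 oz/lb × 28.35 g/oz = 756.0 g
rolled oats: (2 tbsp + 2 tsp = 8/3 tbsp) × 5/9 ÷ 16 tbsp/cup × 90 g/cup ≈ 8.3 g
maple syrup: 4 oz × 5/9 × 28.35 g/oz ÷ 322 g/cup ≈ 0.2 cup
plain yogurt: 0.5 pint × 5/9 × 2 cup/pint × 245 g/cup ≈ 136.1 g

granulated sugar: 189.0 g; dried cranberries: 756.0 g; rolled oats: 8.3 g; maple syrup: 0.2 cup; plain yogurt: 136.1 g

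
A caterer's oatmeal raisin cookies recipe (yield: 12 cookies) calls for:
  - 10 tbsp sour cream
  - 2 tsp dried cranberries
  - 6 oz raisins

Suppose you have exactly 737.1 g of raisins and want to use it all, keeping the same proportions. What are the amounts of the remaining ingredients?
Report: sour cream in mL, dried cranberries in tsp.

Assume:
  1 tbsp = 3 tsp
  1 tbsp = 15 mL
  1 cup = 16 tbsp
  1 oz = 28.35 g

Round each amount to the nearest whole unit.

The original recipe has 170.1 g of raisins, so the scaling factor is 737.1 ÷ 170.1 = 13/3.
sour cream: 10 tbsp × 13/3 × 15 mL/tbsp = 650 mL
dried cranberries: 2 tsp × 13/3 ≈ 9 tsp

sour cream: 650 mL; dried cranberries: 9 tsp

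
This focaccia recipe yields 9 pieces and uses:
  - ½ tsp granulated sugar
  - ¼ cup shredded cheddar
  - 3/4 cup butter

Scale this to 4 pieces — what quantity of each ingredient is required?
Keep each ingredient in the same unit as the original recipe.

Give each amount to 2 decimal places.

granulated sugar: 0.22 tsp; shredded cheddar: 0.11 cup; butter: 0.33 cup

Scaling factor: 4/9.
granulated sugar: 0.5 tsp × 4/9 ≈ 0.22 tsp
shredded cheddar: 0.25 cup × 4/9 ≈ 0.11 cup
butter: 0.75 cup × 4/9 ≈ 0.33 cup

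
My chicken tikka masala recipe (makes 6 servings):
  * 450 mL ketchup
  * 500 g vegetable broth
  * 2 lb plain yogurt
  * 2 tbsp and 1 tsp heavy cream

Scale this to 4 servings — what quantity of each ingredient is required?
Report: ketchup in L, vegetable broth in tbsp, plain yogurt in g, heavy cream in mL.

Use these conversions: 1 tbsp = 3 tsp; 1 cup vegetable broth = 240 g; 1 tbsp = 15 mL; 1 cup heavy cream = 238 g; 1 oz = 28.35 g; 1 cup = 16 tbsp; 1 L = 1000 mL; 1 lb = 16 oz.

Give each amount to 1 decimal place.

ketchup: 0.3 L; vegetable broth: 22.2 tbsp; plain yogurt: 604.8 g; heavy cream: 23.3 mL

Scaling factor: 4/6 = 2/3.
ketchup: 450 mL × 2/3 ÷ 1000 mL/L = 0.3 L
vegetable broth: 500 g × 2/3 ÷ 240 g/cup × 16 tbsp/cup ≈ 22.2 tbsp
plain yogurt: 2 lb × 2/3 × 16 oz/lb × 28.35 g/oz = 604.8 g
heavy cream: (2 tbsp + 1 tsp = 7/3 tbsp) × 2/3 × 15 mL/tbsp ≈ 23.3 mL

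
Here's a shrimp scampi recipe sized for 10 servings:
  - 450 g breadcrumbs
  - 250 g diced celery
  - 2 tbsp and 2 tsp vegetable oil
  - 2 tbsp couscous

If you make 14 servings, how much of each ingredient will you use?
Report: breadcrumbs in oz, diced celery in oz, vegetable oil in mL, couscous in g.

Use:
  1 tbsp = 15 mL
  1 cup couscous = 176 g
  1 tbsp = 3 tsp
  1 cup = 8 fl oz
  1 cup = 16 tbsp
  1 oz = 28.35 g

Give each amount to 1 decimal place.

Scaling factor: 14/10 = 7/5 = 1.4.
breadcrumbs: 450 g × 7/5 ÷ 28.35 g/oz ≈ 22.2 oz
diced celery: 250 g × 7/5 ÷ 28.35 g/oz ≈ 12.3 oz
vegetable oil: (2 tbsp + 2 tsp = 8/3 tbsp) × 7/5 × 15 mL/tbsp = 56.0 mL
couscous: 2 tbsp × 7/5 ÷ 16 tbsp/cup × 176 g/cup = 30.8 g

breadcrumbs: 22.2 oz; diced celery: 12.3 oz; vegetable oil: 56.0 mL; couscous: 30.8 g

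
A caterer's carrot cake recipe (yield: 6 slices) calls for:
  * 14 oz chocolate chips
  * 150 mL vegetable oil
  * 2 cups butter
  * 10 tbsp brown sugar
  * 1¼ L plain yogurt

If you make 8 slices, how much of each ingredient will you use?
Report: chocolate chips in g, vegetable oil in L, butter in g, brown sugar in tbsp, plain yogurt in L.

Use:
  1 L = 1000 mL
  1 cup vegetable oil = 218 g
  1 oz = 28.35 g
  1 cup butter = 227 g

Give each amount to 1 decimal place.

Scaling factor: 8/6 = 4/3.
chocolate chips: 14 oz × 4/3 × 28.35 g/oz = 529.2 g
vegetable oil: 150 mL × 4/3 ÷ 1000 mL/L = 0.2 L
butter: 2 cup × 4/3 × 227 g/cup ≈ 605.3 g
brown sugar: 10 tbsp × 4/3 ≈ 13.3 tbsp
plain yogurt: 1.25 L × 4/3 ≈ 1.7 L

chocolate chips: 529.2 g; vegetable oil: 0.2 L; butter: 605.3 g; brown sugar: 13.3 tbsp; plain yogurt: 1.7 L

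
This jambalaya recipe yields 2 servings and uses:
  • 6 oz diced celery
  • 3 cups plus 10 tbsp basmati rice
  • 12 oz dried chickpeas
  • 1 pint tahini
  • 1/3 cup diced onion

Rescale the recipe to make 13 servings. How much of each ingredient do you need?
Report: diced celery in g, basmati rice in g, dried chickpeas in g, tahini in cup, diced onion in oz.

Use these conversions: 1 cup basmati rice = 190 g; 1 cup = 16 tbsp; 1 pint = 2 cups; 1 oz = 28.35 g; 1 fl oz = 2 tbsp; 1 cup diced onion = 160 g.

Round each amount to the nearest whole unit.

diced celery: 1106 g; basmati rice: 4477 g; dried chickpeas: 2211 g; tahini: 13 cup; diced onion: 12 oz

Scaling factor: 13/2 = 6.5.
diced celery: 6 oz × 13/2 × 28.35 g/oz ≈ 1106 g
basmati rice: (3 cup + 10 tbsp = 3.625 cup) × 13/2 × 190 g/cup ≈ 4477 g
dried chickpeas: 12 oz × 13/2 × 28.35 g/oz ≈ 2211 g
tahini: 1 pint × 13/2 × 2 cup/pint = 13 cup
diced onion: 1/3 cup × 13/2 × 160 g/cup ÷ 28.35 g/oz ≈ 12 oz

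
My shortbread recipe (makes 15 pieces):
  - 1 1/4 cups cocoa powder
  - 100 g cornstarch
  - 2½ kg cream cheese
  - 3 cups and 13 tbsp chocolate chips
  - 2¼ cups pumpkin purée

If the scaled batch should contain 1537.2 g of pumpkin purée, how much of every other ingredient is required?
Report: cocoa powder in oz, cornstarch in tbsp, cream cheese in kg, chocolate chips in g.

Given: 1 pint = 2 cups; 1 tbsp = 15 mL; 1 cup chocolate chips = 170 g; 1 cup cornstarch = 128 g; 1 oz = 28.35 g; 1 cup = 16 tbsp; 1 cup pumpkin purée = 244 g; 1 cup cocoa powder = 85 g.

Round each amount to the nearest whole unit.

cocoa powder: 10 oz; cornstarch: 35 tbsp; cream cheese: 7 kg; chocolate chips: 1815 g

The original recipe has 549 g of pumpkin purée, so the scaling factor is 1537.2 ÷ 549 = 14/5 = 2.8.
cocoa powder: 1.25 cup × 14/5 × 85 g/cup ÷ 28.35 g/oz ≈ 10 oz
cornstarch: 100 g × 14/5 ÷ 128 g/cup × 16 tbsp/cup = 35 tbsp
cream cheese: 2.5 kg × 14/5 = 7 kg
chocolate chips: (3 cup + 13 tbsp = 3.8125 cup) × 14/5 × 170 g/cup ≈ 1815 g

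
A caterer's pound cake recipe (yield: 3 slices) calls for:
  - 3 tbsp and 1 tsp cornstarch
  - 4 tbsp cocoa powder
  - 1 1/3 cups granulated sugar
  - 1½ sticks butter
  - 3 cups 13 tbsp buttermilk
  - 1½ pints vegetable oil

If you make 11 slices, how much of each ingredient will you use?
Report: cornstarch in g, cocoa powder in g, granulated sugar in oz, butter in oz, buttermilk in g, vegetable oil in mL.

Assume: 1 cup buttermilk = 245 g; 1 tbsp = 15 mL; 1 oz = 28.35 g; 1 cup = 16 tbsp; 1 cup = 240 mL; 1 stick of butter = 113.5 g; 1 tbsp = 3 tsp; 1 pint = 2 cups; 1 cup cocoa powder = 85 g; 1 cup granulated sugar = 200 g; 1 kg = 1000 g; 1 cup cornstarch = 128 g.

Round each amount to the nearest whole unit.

cornstarch: 98 g; cocoa powder: 78 g; granulated sugar: 34 oz; butter: 22 oz; buttermilk: 3425 g; vegetable oil: 2640 mL

Scaling factor: 11/3.
cornstarch: (3 tbsp + 1 tsp = 10/3 tbsp) × 11/3 ÷ 16 tbsp/cup × 128 g/cup ≈ 98 g
cocoa powder: 4 tbsp × 11/3 ÷ 16 tbsp/cup × 85 g/cup ≈ 78 g
granulated sugar: 4/3 cup × 11/3 × 200 g/cup ÷ 28.35 g/oz ≈ 34 oz
butter: 1.5 stick × 11/3 × 113.5 g/stick ÷ 28.35 g/oz ≈ 22 oz
buttermilk: (3 cup + 13 tbsp = 3.8125 cup) × 11/3 × 245 g/cup ≈ 3425 g
vegetable oil: 1.5 pint × 11/3 × 2 cup/pint × 240 mL/cup = 2640 mL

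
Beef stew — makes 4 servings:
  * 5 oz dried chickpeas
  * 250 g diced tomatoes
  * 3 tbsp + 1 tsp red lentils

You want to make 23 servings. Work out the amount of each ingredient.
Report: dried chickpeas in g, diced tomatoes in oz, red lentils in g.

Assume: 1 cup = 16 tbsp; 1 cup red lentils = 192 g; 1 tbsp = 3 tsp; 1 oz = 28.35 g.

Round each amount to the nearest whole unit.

dried chickpeas: 815 g; diced tomatoes: 51 oz; red lentils: 230 g

Scaling factor: 23/4 = 5.75.
dried chickpeas: 5 oz × 23/4 × 28.35 g/oz ≈ 815 g
diced tomatoes: 250 g × 23/4 ÷ 28.35 g/oz ≈ 51 oz
red lentils: (3 tbsp + 1 tsp = 10/3 tbsp) × 23/4 ÷ 16 tbsp/cup × 192 g/cup = 230 g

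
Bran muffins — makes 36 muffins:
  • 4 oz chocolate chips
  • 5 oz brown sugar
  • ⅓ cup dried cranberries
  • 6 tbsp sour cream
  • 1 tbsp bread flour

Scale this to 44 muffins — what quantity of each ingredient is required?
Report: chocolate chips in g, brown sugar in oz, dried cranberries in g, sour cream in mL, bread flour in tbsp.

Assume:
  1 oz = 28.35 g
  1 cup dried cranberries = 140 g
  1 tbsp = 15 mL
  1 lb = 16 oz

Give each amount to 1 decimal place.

Scaling factor: 44/36 = 11/9.
chocolate chips: 4 oz × 11/9 × 28.35 g/oz = 138.6 g
brown sugar: 5 oz × 11/9 ≈ 6.1 oz
dried cranberries: 1/3 cup × 11/9 × 140 g/cup ≈ 57.0 g
sour cream: 6 tbsp × 11/9 × 15 mL/tbsp = 110.0 mL
bread flour: 1 tbsp × 11/9 ≈ 1.2 tbsp

chocolate chips: 138.6 g; brown sugar: 6.1 oz; dried cranberries: 57.0 g; sour cream: 110.0 mL; bread flour: 1.2 tbsp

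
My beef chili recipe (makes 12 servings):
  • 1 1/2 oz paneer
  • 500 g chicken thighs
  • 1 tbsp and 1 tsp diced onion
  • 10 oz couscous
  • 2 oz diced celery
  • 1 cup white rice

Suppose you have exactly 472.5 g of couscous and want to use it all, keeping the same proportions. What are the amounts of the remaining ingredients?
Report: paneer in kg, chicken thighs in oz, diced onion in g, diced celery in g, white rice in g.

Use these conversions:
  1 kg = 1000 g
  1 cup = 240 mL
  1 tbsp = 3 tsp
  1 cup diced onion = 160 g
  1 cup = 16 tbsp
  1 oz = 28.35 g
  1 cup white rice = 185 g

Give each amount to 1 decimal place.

The original recipe has 283.5 g of couscous, so the scaling factor is 472.5 ÷ 283.5 = 5/3.
paneer: 1.5 oz × 5/3 × 28.35 g/oz ÷ 1000 g/kg ≈ 0.1 kg
chicken thighs: 500 g × 5/3 ÷ 28.35 g/oz ≈ 29.4 oz
diced onion: (1 tbsp + 1 tsp = 4/3 tbsp) × 5/3 ÷ 16 tbsp/cup × 160 g/cup ≈ 22.2 g
diced celery: 2 oz × 5/3 × 28.35 g/oz = 94.5 g
white rice: 1 cup × 5/3 × 185 g/cup ≈ 308.3 g

paneer: 0.1 kg; chicken thighs: 29.4 oz; diced onion: 22.2 g; diced celery: 94.5 g; white rice: 308.3 g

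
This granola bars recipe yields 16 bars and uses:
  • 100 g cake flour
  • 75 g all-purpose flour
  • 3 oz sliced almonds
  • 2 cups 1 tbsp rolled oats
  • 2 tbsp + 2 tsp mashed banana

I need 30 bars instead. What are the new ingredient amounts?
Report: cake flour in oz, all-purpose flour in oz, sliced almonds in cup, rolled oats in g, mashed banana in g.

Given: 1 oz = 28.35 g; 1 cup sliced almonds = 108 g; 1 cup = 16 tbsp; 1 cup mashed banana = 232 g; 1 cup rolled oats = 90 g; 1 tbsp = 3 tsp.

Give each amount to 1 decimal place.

cake flour: 6.6 oz; all-purpose flour: 5.0 oz; sliced almonds: 1.5 cup; rolled oats: 348.0 g; mashed banana: 72.5 g

Scaling factor: 30/16 = 15/8 = 1.875.
cake flour: 100 g × 15/8 ÷ 28.35 g/oz ≈ 6.6 oz
all-purpose flour: 75 g × 15/8 ÷ 28.35 g/oz ≈ 5.0 oz
sliced almonds: 3 oz × 15/8 × 28.35 g/oz ÷ 108 g/cup ≈ 1.5 cup
rolled oats: (2 cup + 1 tbsp = 2.0625 cup) × 15/8 × 90 g/cup ≈ 348.0 g
mashed banana: (2 tbsp + 2 tsp = 8/3 tbsp) × 15/8 ÷ 16 tbsp/cup × 232 g/cup = 72.5 g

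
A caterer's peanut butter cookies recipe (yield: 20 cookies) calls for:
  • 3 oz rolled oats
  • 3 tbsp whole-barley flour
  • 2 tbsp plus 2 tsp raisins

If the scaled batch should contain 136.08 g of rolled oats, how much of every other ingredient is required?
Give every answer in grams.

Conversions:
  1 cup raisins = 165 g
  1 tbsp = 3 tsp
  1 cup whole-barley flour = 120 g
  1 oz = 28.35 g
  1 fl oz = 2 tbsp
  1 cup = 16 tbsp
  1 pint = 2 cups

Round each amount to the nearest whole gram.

whole-barley flour: 36 g; raisins: 44 g

The original recipe has 85.05 g of rolled oats, so the scaling factor is 136.08 ÷ 85.05 = 8/5 = 1.6.
whole-barley flour: 3 tbsp × 8/5 ÷ 16 tbsp/cup × 120 g/cup = 36 g
raisins: (2 tbsp + 2 tsp = 8/3 tbsp) × 8/5 ÷ 16 tbsp/cup × 165 g/cup = 44 g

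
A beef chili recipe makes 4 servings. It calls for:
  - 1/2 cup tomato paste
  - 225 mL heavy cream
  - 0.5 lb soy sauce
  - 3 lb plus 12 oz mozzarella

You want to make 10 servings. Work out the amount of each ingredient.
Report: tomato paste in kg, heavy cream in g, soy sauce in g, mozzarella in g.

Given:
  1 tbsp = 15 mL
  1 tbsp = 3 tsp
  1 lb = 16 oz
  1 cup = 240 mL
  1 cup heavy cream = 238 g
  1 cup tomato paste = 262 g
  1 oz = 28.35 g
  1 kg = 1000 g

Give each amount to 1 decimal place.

tomato paste: 0.3 kg; heavy cream: 557.8 g; soy sauce: 567.0 g; mozzarella: 4252.5 g

Scaling factor: 10/4 = 5/2 = 2.5.
tomato paste: 0.5 cup × 5/2 × 262 g/cup ÷ 1000 g/kg ≈ 0.3 kg
heavy cream: 225 mL × 5/2 ÷ 240 mL/cup × 238 g/cup ≈ 557.8 g
soy sauce: 0.5 lb × 5/2 × 16 oz/lb × 28.35 g/oz = 567.0 g
mozzarella: (3 lb + 12 oz = 3.75 lb) × 5/2 × 16 oz/lb × 28.35 g/oz = 4252.5 g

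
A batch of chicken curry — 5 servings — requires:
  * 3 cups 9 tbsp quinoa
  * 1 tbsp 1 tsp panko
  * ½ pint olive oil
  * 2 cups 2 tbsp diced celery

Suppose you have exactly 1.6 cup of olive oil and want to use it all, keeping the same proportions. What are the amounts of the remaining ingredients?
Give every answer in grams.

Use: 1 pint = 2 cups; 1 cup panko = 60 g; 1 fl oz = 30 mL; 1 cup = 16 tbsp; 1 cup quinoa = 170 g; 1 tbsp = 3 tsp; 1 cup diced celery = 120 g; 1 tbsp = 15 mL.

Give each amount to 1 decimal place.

The original recipe has 1 cup of olive oil, so the scaling factor is 1.6 ÷ 1 = 8/5 = 1.6.
quinoa: (3 cup + 9 tbsp = 3.5625 cup) × 8/5 × 170 g/cup = 969.0 g
panko: (1 tbsp + 1 tsp = 4/3 tbsp) × 8/5 ÷ 16 tbsp/cup × 60 g/cup = 8.0 g
diced celery: (2 cup + 2 tbsp = 2.125 cup) × 8/5 × 120 g/cup = 408.0 g

quinoa: 969.0 g; panko: 8.0 g; diced celery: 408.0 g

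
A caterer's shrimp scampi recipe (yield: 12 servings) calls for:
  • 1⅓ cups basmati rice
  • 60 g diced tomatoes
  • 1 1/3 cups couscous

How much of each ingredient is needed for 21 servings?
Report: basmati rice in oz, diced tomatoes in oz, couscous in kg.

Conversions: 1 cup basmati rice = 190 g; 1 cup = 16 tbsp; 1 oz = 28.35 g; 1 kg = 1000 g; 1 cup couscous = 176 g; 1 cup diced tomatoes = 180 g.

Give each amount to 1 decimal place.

Scaling factor: 21/12 = 7/4 = 1.75.
basmati rice: 4/3 cup × 7/4 × 190 g/cup ÷ 28.35 g/oz ≈ 15.6 oz
diced tomatoes: 60 g × 7/4 ÷ 28.35 g/oz ≈ 3.7 oz
couscous: 4/3 cup × 7/4 × 176 g/cup ÷ 1000 g/kg ≈ 0.4 kg

basmati rice: 15.6 oz; diced tomatoes: 3.7 oz; couscous: 0.4 kg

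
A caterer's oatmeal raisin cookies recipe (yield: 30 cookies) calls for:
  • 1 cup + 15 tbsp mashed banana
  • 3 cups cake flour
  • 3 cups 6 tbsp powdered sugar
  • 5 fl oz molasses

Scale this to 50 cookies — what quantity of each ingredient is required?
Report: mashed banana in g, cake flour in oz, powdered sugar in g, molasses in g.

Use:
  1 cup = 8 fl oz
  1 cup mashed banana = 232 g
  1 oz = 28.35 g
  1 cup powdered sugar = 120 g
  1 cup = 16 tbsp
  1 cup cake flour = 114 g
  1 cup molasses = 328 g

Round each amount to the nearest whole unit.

mashed banana: 749 g; cake flour: 20 oz; powdered sugar: 675 g; molasses: 342 g

Scaling factor: 50/30 = 5/3.
mashed banana: (1 cup + 15 tbsp = 1.9375 cup) × 5/3 × 232 g/cup ≈ 749 g
cake flour: 3 cup × 5/3 × 114 g/cup ÷ 28.35 g/oz ≈ 20 oz
powdered sugar: (3 cup + 6 tbsp = 3.375 cup) × 5/3 × 120 g/cup = 675 g
molasses: 5 fl oz × 5/3 ÷ 8 fl oz/cup × 328 g/cup ≈ 342 g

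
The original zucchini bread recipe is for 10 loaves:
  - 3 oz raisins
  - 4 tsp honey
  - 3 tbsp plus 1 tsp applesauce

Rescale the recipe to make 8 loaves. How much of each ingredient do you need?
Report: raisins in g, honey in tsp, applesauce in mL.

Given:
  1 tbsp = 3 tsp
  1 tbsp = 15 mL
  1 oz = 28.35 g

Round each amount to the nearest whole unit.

raisins: 68 g; honey: 3 tsp; applesauce: 40 mL

Scaling factor: 8/10 = 4/5 = 0.8.
raisins: 3 oz × 4/5 × 28.35 g/oz ≈ 68 g
honey: 4 tsp × 4/5 ≈ 3 tsp
applesauce: (3 tbsp + 1 tsp = 10/3 tbsp) × 4/5 × 15 mL/tbsp = 40 mL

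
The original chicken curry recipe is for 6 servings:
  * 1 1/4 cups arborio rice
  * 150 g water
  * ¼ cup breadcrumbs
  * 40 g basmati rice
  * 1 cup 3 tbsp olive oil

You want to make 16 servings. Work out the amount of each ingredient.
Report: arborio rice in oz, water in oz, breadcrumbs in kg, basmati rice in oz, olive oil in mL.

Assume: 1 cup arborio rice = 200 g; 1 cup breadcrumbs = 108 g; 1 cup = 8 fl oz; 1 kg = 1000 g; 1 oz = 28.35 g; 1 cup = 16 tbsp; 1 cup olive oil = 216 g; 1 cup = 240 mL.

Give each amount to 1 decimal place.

arborio rice: 23.5 oz; water: 14.1 oz; breadcrumbs: 0.1 kg; basmati rice: 3.8 oz; olive oil: 760.0 mL

Scaling factor: 16/6 = 8/3.
arborio rice: 1.25 cup × 8/3 × 200 g/cup ÷ 28.35 g/oz ≈ 23.5 oz
water: 150 g × 8/3 ÷ 28.35 g/oz ≈ 14.1 oz
breadcrumbs: 0.25 cup × 8/3 × 108 g/cup ÷ 1000 g/kg ≈ 0.1 kg
basmati rice: 40 g × 8/3 ÷ 28.35 g/oz ≈ 3.8 oz
olive oil: (1 cup + 3 tbsp = 1.1875 cup) × 8/3 × 240 mL/cup = 760.0 mL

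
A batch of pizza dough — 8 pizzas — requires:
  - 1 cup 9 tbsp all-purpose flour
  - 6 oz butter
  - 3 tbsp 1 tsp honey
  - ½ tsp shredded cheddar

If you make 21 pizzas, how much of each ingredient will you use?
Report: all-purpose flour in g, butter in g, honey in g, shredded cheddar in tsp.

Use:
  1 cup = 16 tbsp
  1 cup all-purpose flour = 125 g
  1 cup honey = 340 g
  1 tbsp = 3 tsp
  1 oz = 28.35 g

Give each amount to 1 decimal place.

all-purpose flour: 512.7 g; butter: 446.5 g; honey: 185.9 g; shredded cheddar: 1.3 tsp

Scaling factor: 21/8 = 2.625.
all-purpose flour: (1 cup + 9 tbsp = 1.5625 cup) × 21/8 × 125 g/cup ≈ 512.7 g
butter: 6 oz × 21/8 × 28.35 g/oz ≈ 446.5 g
honey: (3 tbsp + 1 tsp = 10/3 tbsp) × 21/8 ÷ 16 tbsp/cup × 340 g/cup ≈ 185.9 g
shredded cheddar: 0.5 tsp × 21/8 ≈ 1.3 tsp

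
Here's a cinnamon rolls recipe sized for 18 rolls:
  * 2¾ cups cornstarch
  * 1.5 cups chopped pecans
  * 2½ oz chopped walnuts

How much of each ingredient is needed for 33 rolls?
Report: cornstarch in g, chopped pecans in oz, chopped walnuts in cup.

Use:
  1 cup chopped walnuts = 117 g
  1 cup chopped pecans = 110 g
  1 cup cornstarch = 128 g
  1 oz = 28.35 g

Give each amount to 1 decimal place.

Scaling factor: 33/18 = 11/6.
cornstarch: 2.75 cup × 11/6 × 128 g/cup ≈ 645.3 g
chopped pecans: 1.5 cup × 11/6 × 110 g/cup ÷ 28.35 g/oz ≈ 10.7 oz
chopped walnuts: 2.5 oz × 11/6 × 28.35 g/oz ÷ 117 g/cup ≈ 1.1 cup

cornstarch: 645.3 g; chopped pecans: 10.7 oz; chopped walnuts: 1.1 cup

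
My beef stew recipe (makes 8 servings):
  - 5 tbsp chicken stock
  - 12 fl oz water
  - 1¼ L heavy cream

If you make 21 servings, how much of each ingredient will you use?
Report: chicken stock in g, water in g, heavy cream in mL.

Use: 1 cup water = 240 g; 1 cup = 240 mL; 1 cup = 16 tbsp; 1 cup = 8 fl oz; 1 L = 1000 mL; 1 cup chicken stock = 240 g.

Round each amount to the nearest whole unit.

Scaling factor: 21/8 = 2.625.
chicken stock: 5 tbsp × 21/8 ÷ 16 tbsp/cup × 240 g/cup ≈ 197 g
water: 12 fl oz × 21/8 ÷ 8 fl oz/cup × 240 g/cup = 945 g
heavy cream: 1.25 L × 21/8 × 1000 mL/L ≈ 3281 mL

chicken stock: 197 g; water: 945 g; heavy cream: 3281 mL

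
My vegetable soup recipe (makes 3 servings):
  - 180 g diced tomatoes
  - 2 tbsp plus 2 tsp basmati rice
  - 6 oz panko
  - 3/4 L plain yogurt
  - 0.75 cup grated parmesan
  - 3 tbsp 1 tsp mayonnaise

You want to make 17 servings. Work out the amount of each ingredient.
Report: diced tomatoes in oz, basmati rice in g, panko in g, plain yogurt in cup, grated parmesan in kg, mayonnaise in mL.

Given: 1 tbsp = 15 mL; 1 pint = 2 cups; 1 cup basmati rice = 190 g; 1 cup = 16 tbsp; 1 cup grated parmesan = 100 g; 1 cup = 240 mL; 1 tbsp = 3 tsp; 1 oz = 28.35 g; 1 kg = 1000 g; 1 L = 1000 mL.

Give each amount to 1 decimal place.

Scaling factor: 17/3.
diced tomatoes: 180 g × 17/3 ÷ 28.35 g/oz ≈ 36.0 oz
basmati rice: (2 tbsp + 2 tsp = 8/3 tbsp) × 17/3 ÷ 16 tbsp/cup × 190 g/cup ≈ 179.4 g
panko: 6 oz × 17/3 × 28.35 g/oz = 963.9 g
plain yogurt: 0.75 L × 17/3 × 1000 mL/L ÷ 240 mL/cup ≈ 17.7 cup
grated parmesan: 0.75 cup × 17/3 × 100 g/cup ÷ 1000 g/kg ≈ 0.4 kg
mayonnaise: (3 tbsp + 1 tsp = 10/3 tbsp) × 17/3 × 15 mL/tbsp ≈ 283.3 mL

diced tomatoes: 36.0 oz; basmati rice: 179.4 g; panko: 963.9 g; plain yogurt: 17.7 cup; grated parmesan: 0.4 kg; mayonnaise: 283.3 mL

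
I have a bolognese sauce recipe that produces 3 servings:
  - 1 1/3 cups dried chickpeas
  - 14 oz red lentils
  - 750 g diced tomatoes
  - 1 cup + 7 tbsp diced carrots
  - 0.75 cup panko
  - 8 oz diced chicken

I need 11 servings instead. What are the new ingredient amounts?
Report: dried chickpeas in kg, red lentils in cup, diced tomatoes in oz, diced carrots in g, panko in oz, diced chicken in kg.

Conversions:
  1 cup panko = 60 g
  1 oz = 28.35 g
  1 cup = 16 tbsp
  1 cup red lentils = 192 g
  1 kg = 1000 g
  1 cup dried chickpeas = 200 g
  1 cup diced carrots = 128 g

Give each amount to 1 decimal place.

Scaling factor: 11/3.
dried chickpeas: 4/3 cup × 11/3 × 200 g/cup ÷ 1000 g/kg ≈ 1.0 kg
red lentils: 14 oz × 11/3 × 28.35 g/oz ÷ 192 g/cup ≈ 7.6 cup
diced tomatoes: 750 g × 11/3 ÷ 28.35 g/oz ≈ 97.0 oz
diced carrots: (1 cup + 7 tbsp = 1.4375 cup) × 11/3 × 128 g/cup ≈ 674.7 g
panko: 0.75 cup × 11/3 × 60 g/cup ÷ 28.35 g/oz ≈ 5.8 oz
diced chicken: 8 oz × 11/3 × 28.35 g/oz ÷ 1000 g/kg ≈ 0.8 kg

dried chickpeas: 1.0 kg; red lentils: 7.6 cup; diced tomatoes: 97.0 oz; diced carrots: 674.7 g; panko: 5.8 oz; diced chicken: 0.8 kg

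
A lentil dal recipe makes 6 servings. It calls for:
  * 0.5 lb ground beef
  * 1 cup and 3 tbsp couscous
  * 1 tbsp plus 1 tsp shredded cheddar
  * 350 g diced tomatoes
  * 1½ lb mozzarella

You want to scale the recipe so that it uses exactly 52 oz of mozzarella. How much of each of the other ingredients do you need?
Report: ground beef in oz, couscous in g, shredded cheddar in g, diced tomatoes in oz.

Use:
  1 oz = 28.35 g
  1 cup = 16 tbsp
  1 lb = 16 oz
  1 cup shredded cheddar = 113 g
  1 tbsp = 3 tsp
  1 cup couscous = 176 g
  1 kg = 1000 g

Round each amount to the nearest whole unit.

The original recipe has 24 oz of mozzarella, so the scaling factor is 52 ÷ 24 = 13/6.
ground beef: 0.5 lb × 13/6 × 16 oz/lb ≈ 17 oz
couscous: (1 cup + 3 tbsp = 1.1875 cup) × 13/6 × 176 g/cup ≈ 453 g
shredded cheddar: (1 tbsp + 1 tsp = 4/3 tbsp) × 13/6 ÷ 16 tbsp/cup × 113 g/cup ≈ 20 g
diced tomatoes: 350 g × 13/6 ÷ 28.35 g/oz ≈ 27 oz

ground beef: 17 oz; couscous: 453 g; shredded cheddar: 20 g; diced tomatoes: 27 oz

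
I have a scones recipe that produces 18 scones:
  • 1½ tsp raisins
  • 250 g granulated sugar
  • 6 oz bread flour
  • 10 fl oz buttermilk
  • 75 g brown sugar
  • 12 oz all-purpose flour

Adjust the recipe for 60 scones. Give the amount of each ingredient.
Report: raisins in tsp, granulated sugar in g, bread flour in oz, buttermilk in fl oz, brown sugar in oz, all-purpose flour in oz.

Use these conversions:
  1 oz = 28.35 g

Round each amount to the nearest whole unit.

raisins: 5 tsp; granulated sugar: 833 g; bread flour: 20 oz; buttermilk: 33 fl oz; brown sugar: 9 oz; all-purpose flour: 40 oz

Scaling factor: 60/18 = 10/3.
raisins: 1.5 tsp × 10/3 = 5 tsp
granulated sugar: 250 g × 10/3 ≈ 833 g
bread flour: 6 oz × 10/3 = 20 oz
buttermilk: 10 fl oz × 10/3 ≈ 33 fl oz
brown sugar: 75 g × 10/3 ÷ 28.35 g/oz ≈ 9 oz
all-purpose flour: 12 oz × 10/3 = 40 oz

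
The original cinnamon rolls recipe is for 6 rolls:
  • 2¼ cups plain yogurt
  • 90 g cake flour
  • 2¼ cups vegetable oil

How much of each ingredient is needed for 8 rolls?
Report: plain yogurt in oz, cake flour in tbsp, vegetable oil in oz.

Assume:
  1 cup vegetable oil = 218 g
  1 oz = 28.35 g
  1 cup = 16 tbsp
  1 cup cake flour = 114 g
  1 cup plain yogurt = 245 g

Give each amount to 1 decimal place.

Scaling factor: 8/6 = 4/3.
plain yogurt: 2.25 cup × 4/3 × 245 g/cup ÷ 28.35 g/oz ≈ 25.9 oz
cake flour: 90 g × 4/3 ÷ 114 g/cup × 16 tbsp/cup ≈ 16.8 tbsp
vegetable oil: 2.25 cup × 4/3 × 218 g/cup ÷ 28.35 g/oz ≈ 23.1 oz

plain yogurt: 25.9 oz; cake flour: 16.8 tbsp; vegetable oil: 23.1 oz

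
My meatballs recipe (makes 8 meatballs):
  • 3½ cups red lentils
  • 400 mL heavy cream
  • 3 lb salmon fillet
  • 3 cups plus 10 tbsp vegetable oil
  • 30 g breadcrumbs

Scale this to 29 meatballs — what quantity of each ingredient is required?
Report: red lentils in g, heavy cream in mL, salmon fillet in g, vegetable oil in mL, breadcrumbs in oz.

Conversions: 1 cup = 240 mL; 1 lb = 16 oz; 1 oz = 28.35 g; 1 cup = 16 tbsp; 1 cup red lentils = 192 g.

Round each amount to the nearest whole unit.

Scaling factor: 29/8 = 3.625.
red lentils: 3.5 cup × 29/8 × 192 g/cup = 2436 g
heavy cream: 400 mL × 29/8 = 1450 mL
salmon fillet: 3 lb × 29/8 × 16 oz/lb × 28.35 g/oz ≈ 4933 g
vegetable oil: (3 cup + 10 tbsp = 3.625 cup) × 29/8 × 240 mL/cup ≈ 3154 mL
breadcrumbs: 30 g × 29/8 ÷ 28.35 g/oz ≈ 4 oz

red lentils: 2436 g; heavy cream: 1450 mL; salmon fillet: 4933 g; vegetable oil: 3154 mL; breadcrumbs: 4 oz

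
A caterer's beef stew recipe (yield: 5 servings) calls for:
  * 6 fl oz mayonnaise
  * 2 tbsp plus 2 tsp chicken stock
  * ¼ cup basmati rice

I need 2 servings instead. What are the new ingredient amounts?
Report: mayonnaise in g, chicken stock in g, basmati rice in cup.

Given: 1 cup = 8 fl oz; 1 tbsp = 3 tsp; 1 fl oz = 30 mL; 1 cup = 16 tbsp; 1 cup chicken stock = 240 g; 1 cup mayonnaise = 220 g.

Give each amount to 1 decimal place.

mayonnaise: 66.0 g; chicken stock: 16.0 g; basmati rice: 0.1 cup

Scaling factor: 2/5 = 0.4.
mayonnaise: 6 fl oz × 2/5 ÷ 8 fl oz/cup × 220 g/cup = 66.0 g
chicken stock: (2 tbsp + 2 tsp = 8/3 tbsp) × 2/5 ÷ 16 tbsp/cup × 240 g/cup = 16.0 g
basmati rice: 0.25 cup × 2/5 = 0.1 cup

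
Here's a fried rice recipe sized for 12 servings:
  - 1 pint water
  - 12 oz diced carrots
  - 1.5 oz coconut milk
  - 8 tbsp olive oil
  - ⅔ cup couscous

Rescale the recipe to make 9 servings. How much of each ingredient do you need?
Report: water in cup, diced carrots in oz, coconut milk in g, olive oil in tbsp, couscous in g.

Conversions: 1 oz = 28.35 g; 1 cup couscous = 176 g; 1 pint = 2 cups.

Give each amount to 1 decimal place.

Scaling factor: 9/12 = 3/4 = 0.75.
water: 1 pint × 3/4 × 2 cup/pint = 1.5 cup
diced carrots: 12 oz × 3/4 = 9.0 oz
coconut milk: 1.5 oz × 3/4 × 28.35 g/oz ≈ 31.9 g
olive oil: 8 tbsp × 3/4 = 6.0 tbsp
couscous: 2/3 cup × 3/4 × 176 g/cup = 88.0 g

water: 1.5 cup; diced carrots: 9.0 oz; coconut milk: 31.9 g; olive oil: 6.0 tbsp; couscous: 88.0 g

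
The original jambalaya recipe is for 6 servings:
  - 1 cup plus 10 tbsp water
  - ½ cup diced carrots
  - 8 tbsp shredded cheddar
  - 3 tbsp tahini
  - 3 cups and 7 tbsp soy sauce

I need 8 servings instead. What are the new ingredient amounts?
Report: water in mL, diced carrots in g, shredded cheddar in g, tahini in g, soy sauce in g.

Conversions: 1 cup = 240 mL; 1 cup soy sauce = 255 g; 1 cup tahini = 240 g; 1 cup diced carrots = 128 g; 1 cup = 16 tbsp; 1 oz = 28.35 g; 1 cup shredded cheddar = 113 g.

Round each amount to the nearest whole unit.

Scaling factor: 8/6 = 4/3.
water: (1 cup + 10 tbsp = 1.625 cup) × 4/3 × 240 mL/cup = 520 mL
diced carrots: 0.5 cup × 4/3 × 128 g/cup ≈ 85 g
shredded cheddar: 8 tbsp × 4/3 ÷ 16 tbsp/cup × 113 g/cup ≈ 75 g
tahini: 3 tbsp × 4/3 ÷ 16 tbsp/cup × 240 g/cup = 60 g
soy sauce: (3 cup + 7 tbsp = 3.4375 cup) × 4/3 × 255 g/cup ≈ 1169 g

water: 520 mL; diced carrots: 85 g; shredded cheddar: 75 g; tahini: 60 g; soy sauce: 1169 g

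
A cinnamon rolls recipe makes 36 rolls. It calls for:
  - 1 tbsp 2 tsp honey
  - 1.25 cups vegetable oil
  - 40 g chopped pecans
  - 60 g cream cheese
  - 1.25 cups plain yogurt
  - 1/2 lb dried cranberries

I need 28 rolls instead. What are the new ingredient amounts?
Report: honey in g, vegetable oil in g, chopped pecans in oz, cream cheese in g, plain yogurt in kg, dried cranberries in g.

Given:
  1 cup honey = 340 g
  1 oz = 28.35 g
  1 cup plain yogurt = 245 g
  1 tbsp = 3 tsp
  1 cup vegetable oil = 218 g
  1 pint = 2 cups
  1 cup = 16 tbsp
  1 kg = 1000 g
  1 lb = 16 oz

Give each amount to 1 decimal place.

Scaling factor: 28/36 = 7/9.
honey: (1 tbsp + 2 tsp = 5/3 tbsp) × 7/9 ÷ 16 tbsp/cup × 340 g/cup ≈ 27.5 g
vegetable oil: 1.25 cup × 7/9 × 218 g/cup ≈ 211.9 g
chopped pecans: 40 g × 7/9 ÷ 28.35 g/oz ≈ 1.1 oz
cream cheese: 60 g × 7/9 ≈ 46.7 g
plain yogurt: 1.25 cup × 7/9 × 245 g/cup ÷ 1000 g/kg ≈ 0.2 kg
dried cranberries: 0.5 lb × 7/9 × 16 oz/lb × 28.35 g/oz = 176.4 g

honey: 27.5 g; vegetable oil: 211.9 g; chopped pecans: 1.1 oz; cream cheese: 46.7 g; plain yogurt: 0.2 kg; dried cranberries: 176.4 g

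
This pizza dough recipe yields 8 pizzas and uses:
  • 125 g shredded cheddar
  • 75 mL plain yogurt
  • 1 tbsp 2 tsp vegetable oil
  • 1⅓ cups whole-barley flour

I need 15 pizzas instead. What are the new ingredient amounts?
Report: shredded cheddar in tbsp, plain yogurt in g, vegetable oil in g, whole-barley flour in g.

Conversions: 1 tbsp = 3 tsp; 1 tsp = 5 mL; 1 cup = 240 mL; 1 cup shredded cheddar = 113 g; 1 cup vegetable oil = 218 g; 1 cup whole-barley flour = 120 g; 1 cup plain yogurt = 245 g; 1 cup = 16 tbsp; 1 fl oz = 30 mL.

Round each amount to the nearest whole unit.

shredded cheddar: 33 tbsp; plain yogurt: 144 g; vegetable oil: 43 g; whole-barley flour: 300 g

Scaling factor: 15/8 = 1.875.
shredded cheddar: 125 g × 15/8 ÷ 113 g/cup × 16 tbsp/cup ≈ 33 tbsp
plain yogurt: 75 mL × 15/8 ÷ 240 mL/cup × 245 g/cup ≈ 144 g
vegetable oil: (1 tbsp + 2 tsp = 5/3 tbsp) × 15/8 ÷ 16 tbsp/cup × 218 g/cup ≈ 43 g
whole-barley flour: 4/3 cup × 15/8 × 120 g/cup = 300 g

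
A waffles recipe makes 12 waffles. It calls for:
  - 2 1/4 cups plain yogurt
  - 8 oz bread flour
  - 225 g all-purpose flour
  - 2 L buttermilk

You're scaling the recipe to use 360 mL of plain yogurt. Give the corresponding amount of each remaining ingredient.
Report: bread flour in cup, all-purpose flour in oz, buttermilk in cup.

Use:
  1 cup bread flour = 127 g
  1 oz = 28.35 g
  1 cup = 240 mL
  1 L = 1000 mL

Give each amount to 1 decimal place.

bread flour: 1.2 cup; all-purpose flour: 5.3 oz; buttermilk: 5.6 cup

The original recipe has 540 mL of plain yogurt, so the scaling factor is 360 ÷ 540 = 2/3.
bread flour: 8 oz × 2/3 × 28.35 g/oz ÷ 127 g/cup ≈ 1.2 cup
all-purpose flour: 225 g × 2/3 ÷ 28.35 g/oz ≈ 5.3 oz
buttermilk: 2 L × 2/3 × 1000 mL/L ÷ 240 mL/cup ≈ 5.6 cup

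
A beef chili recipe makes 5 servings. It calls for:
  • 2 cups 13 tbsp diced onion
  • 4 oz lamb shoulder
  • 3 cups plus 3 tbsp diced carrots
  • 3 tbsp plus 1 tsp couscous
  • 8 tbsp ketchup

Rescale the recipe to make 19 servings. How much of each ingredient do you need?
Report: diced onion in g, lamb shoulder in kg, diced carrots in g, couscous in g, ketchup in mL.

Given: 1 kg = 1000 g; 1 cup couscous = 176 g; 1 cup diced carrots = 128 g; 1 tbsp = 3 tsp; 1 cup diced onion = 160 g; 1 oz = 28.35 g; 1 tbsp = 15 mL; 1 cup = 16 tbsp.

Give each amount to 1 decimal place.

diced onion: 1710.0 g; lamb shoulder: 0.4 kg; diced carrots: 1550.4 g; couscous: 139.3 g; ketchup: 456.0 mL

Scaling factor: 19/5 = 3.8.
diced onion: (2 cup + 13 tbsp = 2.8125 cup) × 19/5 × 160 g/cup = 1710.0 g
lamb shoulder: 4 oz × 19/5 × 28.35 g/oz ÷ 1000 g/kg ≈ 0.4 kg
diced carrots: (3 cup + 3 tbsp = 3.1875 cup) × 19/5 × 128 g/cup = 1550.4 g
couscous: (3 tbsp + 1 tsp = 10/3 tbsp) × 19/5 ÷ 16 tbsp/cup × 176 g/cup ≈ 139.3 g
ketchup: 8 tbsp × 19/5 × 15 mL/tbsp = 456.0 mL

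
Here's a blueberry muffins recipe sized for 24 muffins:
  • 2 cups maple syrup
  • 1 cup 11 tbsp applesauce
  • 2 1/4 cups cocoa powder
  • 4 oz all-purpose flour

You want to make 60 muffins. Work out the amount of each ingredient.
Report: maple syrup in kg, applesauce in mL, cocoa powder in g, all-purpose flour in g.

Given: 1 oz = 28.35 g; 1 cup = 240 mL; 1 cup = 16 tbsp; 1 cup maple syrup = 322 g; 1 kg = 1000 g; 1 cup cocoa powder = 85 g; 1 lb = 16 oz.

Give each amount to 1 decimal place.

maple syrup: 1.6 kg; applesauce: 1012.5 mL; cocoa powder: 478.1 g; all-purpose flour: 283.5 g

Scaling factor: 60/24 = 5/2 = 2.5.
maple syrup: 2 cup × 5/2 × 322 g/cup ÷ 1000 g/kg ≈ 1.6 kg
applesauce: (1 cup + 11 tbsp = 1.6875 cup) × 5/2 × 240 mL/cup = 1012.5 mL
cocoa powder: 2.25 cup × 5/2 × 85 g/cup ≈ 478.1 g
all-purpose flour: 4 oz × 5/2 × 28.35 g/oz = 283.5 g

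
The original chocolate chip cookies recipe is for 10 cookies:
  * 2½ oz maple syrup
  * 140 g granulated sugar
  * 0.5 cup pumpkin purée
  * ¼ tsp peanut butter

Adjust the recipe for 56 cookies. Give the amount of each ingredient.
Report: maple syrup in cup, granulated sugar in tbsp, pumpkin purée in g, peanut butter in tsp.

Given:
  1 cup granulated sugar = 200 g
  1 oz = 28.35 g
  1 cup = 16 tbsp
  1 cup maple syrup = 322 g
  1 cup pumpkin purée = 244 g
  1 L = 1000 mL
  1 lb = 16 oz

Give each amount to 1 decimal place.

Scaling factor: 56/10 = 28/5 = 5.6.
maple syrup: 2.5 oz × 28/5 × 28.35 g/oz ÷ 322 g/cup ≈ 1.2 cup
granulated sugar: 140 g × 28/5 ÷ 200 g/cup × 16 tbsp/cup ≈ 62.7 tbsp
pumpkin purée: 0.5 cup × 28/5 × 244 g/cup = 683.2 g
peanut butter: 0.25 tsp × 28/5 = 1.4 tsp

maple syrup: 1.2 cup; granulated sugar: 62.7 tbsp; pumpkin purée: 683.2 g; peanut butter: 1.4 tsp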